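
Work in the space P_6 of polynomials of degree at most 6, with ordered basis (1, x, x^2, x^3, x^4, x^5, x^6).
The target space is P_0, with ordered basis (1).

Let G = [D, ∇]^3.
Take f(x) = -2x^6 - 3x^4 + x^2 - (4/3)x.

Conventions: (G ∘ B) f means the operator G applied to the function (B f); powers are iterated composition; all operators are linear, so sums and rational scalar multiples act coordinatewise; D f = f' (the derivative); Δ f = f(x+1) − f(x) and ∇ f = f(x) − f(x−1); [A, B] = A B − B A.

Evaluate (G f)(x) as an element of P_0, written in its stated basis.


∇ f = -12x^5 + 30x^4 - 52x^3 + 48x^2 - 22x + 8/3
D ∇ f = -60x^4 + 120x^3 - 156x^2 + 96x - 22
D f = -12x^5 - 12x^3 + 2x - 4/3
∇ D f = -60x^4 + 120x^3 - 156x^2 + 96x - 22
[D, ∇] f = 0
∇ [D, ∇] f = 0
D ∇ [D, ∇] f = 0
D [D, ∇] f = 0
∇ D [D, ∇] f = 0
[D, ∇] [D, ∇] f = 0
∇ [D, ∇] [D, ∇] f = 0
D ∇ [D, ∇] [D, ∇] f = 0
D [D, ∇] [D, ∇] f = 0
∇ D [D, ∇] [D, ∇] f = 0
[D, ∇] [D, ∇] [D, ∇] f = 0

the result is g(x) = 0


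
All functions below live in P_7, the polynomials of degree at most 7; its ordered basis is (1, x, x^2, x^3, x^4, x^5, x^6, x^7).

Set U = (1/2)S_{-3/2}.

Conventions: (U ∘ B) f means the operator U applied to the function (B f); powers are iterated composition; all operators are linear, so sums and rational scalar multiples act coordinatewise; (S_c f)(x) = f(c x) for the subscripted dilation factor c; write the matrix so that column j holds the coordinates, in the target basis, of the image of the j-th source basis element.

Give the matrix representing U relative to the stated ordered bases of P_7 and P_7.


the matrix is [[1/2, 0, 0, 0, 0, 0, 0, 0]; [0, -3/4, 0, 0, 0, 0, 0, 0]; [0, 0, 9/8, 0, 0, 0, 0, 0]; [0, 0, 0, -27/16, 0, 0, 0, 0]; [0, 0, 0, 0, 81/32, 0, 0, 0]; [0, 0, 0, 0, 0, -243/64, 0, 0]; [0, 0, 0, 0, 0, 0, 729/128, 0]; [0, 0, 0, 0, 0, 0, 0, -2187/256]] (rows listed top to bottom)

image of 1: 1/2
image of x: -(3/4)x
image of x^2: (9/8)x^2
image of x^3: -(27/16)x^3
image of x^4: (81/32)x^4
image of x^5: -(243/64)x^5
image of x^6: (729/128)x^6
image of x^7: -(2187/256)x^7
each image's coordinates form column j of the matrix


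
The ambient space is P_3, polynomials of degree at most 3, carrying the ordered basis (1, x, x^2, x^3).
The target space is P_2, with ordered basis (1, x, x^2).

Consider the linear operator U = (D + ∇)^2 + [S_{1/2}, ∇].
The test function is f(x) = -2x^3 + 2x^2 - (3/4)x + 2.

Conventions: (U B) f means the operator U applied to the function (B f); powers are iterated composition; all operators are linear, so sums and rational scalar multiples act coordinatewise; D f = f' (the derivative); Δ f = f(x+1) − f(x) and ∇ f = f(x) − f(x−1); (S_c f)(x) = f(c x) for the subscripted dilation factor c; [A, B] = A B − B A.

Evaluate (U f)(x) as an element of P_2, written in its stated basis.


the image equals g(x) = -(3/4)x^2 - (179/4)x + 291/8

D f = -6x^2 + 4x - 3/4
∇ f = -6x^2 + 10x - 19/4
(D + ∇) f = -12x^2 + 14x - 11/2
D (D + ∇) f = -24x + 14
∇ (D + ∇) f = -24x + 26
(D + ∇) (D + ∇) f = -48x + 40
∇ f = -6x^2 + 10x - 19/4
S_{1/2} ∇ f = -(3/2)x^2 + 5x - 19/4
S_{1/2} f = -(1/4)x^3 + (1/2)x^2 - (3/8)x + 2
∇ S_{1/2} f = -(3/4)x^2 + (7/4)x - 9/8
[S_{1/2}, ∇] f = -(3/4)x^2 + (13/4)x - 29/8
((D + ∇)^2 + [S_{1/2}, ∇]) f = -(3/4)x^2 - (179/4)x + 291/8


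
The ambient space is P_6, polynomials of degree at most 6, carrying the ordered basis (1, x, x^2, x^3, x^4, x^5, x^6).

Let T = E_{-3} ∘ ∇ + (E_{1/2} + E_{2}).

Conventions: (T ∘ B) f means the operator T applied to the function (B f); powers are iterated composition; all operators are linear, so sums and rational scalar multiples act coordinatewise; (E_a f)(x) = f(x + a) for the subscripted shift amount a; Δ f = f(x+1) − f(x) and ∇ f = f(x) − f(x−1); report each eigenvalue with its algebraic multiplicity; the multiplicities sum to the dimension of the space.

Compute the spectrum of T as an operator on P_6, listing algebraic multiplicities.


image of 1: 2
image of x: 2x + 7/2
image of x^2: 2x^2 + 7x - 11/4
image of x^3: 2x^3 + (21/2)x^2 - (33/4)x + 361/8
image of x^4: 2x^4 + 14x^3 - (33/2)x^2 + (361/2)x - 2543/16
image of x^5: 2x^5 + (35/2)x^4 - (55/2)x^3 + (1805/4)x^2 - (12715/16)x + 26017/32
image of x^6: 2x^6 + 21x^5 - (165/4)x^4 + (1805/2)x^3 - (38145/16)x^2 + (78051/16)x - 211391/64
the matrix is upper triangular; its diagonal is (2, 2, 2, 2, 2, 2, 2)
for a triangular matrix the eigenvalues are the diagonal entries, with algebraic multiplicity their repetition count

λ = 2 (multiplicity 7)


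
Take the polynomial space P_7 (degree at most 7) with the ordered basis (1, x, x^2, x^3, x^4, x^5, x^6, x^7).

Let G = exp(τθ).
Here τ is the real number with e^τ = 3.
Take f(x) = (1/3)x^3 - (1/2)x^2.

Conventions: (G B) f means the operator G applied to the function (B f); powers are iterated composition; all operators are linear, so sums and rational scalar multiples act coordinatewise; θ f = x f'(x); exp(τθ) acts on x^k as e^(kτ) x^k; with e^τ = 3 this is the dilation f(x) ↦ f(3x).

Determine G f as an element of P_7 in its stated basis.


the image equals g(x) = 9x^3 - (9/2)x^2

exp(τθ) x^k = e^(kτ) x^k; with e^τ = 3 this sends x^k to 3^k x^k
x^2 ↦ 9 x^2
x^3 ↦ 27 x^3
applying this coordinatewise to f: exp(τθ) f = 9x^3 - (9/2)x^2


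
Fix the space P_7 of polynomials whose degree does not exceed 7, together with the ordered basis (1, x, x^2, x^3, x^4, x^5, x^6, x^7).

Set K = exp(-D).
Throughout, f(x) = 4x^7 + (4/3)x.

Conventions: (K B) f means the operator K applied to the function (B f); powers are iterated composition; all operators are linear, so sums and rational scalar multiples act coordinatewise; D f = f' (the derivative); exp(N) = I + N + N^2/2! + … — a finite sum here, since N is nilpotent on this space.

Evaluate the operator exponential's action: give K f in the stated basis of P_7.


order-1 term: -28x^6 - 4/3
order-2 term: 84x^5
order-3 term: -140x^4
order-4 term: 140x^3
order-5 term: -84x^2
order-6 term: 28x
order-7 term: -4
the series for exp(-D) f terminates at order 7
exp(-D) f = 4x^7 - 28x^6 + 84x^5 - 140x^4 + 140x^3 - 84x^2 + (88/3)x - 16/3

g(x) = 4x^7 - 28x^6 + 84x^5 - 140x^4 + 140x^3 - 84x^2 + (88/3)x - 16/3


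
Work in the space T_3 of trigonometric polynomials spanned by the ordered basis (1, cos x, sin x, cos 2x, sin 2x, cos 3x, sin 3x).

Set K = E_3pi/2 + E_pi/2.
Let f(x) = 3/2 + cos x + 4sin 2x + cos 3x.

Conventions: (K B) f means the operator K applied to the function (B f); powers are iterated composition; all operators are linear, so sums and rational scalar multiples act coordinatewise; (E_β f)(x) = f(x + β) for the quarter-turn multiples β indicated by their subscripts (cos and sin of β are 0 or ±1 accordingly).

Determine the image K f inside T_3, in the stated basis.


E_3pi/2 f = 3/2 + sin x - 4sin 2x - sin 3x
E_pi/2 f = 3/2 - sin x - 4sin 2x + sin 3x
(E_3pi/2 + E_pi/2) f = 3 - 8sin 2x

g(x) = 3 - 8sin 2x


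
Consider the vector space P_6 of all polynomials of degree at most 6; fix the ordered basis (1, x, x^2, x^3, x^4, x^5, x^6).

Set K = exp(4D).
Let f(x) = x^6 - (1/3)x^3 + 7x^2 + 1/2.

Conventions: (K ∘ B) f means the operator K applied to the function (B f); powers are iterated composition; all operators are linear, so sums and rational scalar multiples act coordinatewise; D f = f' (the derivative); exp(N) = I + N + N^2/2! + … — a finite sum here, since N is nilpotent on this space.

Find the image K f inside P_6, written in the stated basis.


the result is g(x) = x^6 + 24x^5 + 240x^4 + (3839/3)x^3 + 3843x^2 + 6184x + 25123/6

order-1 term: 24x^5 - 4x^2 + 56x
order-2 term: 240x^4 - 16x + 112
order-3 term: 1280x^3 - 64/3
order-4 term: 3840x^2
order-5 term: 6144x
order-6 term: 4096
the series for exp(4D) f terminates at order 6
exp(4D) f = x^6 + 24x^5 + 240x^4 + (3839/3)x^3 + 3843x^2 + 6184x + 25123/6


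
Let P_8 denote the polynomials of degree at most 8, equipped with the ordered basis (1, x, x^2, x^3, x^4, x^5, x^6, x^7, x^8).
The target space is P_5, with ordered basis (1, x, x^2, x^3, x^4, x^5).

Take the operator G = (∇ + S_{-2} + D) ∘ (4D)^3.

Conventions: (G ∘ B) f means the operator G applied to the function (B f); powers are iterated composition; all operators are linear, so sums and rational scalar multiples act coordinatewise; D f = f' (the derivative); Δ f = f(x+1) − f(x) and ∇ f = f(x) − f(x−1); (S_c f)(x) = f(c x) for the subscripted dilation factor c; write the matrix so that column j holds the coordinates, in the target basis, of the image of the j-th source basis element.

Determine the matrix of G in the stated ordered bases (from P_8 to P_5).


the matrix is [[0, 0, 0, 384, 3072, -3840, 7680, -13440, 21504]; [0, 0, 0, 0, -3072, 15360, -23040, 53760, -107520]; [0, 0, 0, 0, 0, 15360, 46080, -80640, 215040]; [0, 0, 0, 0, 0, 0, -61440, 107520, -215040]; [0, 0, 0, 0, 0, 0, 0, 215040, 215040]; [0, 0, 0, 0, 0, 0, 0, 0, -688128]] (rows listed top to bottom)

image of 1: 0
image of x: 0
image of x^2: 0
image of x^3: 384
image of x^4: -3072x + 3072
image of x^5: 15360x^2 + 15360x - 3840
image of x^6: -61440x^3 + 46080x^2 - 23040x + 7680
image of x^7: 215040x^4 + 107520x^3 - 80640x^2 + 53760x - 13440
image of x^8: -688128x^5 + 215040x^4 - 215040x^3 + 215040x^2 - 107520x + 21504
each image's coordinates form column j of the matrix


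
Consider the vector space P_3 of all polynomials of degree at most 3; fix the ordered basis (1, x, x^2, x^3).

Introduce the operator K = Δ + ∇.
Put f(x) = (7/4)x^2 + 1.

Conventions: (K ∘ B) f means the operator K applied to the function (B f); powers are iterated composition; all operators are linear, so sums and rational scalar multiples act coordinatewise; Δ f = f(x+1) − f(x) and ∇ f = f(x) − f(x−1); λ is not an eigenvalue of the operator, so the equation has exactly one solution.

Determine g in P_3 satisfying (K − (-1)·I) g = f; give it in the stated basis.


g(x) = (7/4)x^2 - 7x + 15

write g with unknown coordinates in the stated basis and equate coefficients in (K − (-1)·I) g = f
solving from the highest basis element down gives g = (7/4)x^2 - 7x + 15
check: K g = 7x - 14
so K g − (-1)·g = (7/4)x^2 + 1 = f ✓


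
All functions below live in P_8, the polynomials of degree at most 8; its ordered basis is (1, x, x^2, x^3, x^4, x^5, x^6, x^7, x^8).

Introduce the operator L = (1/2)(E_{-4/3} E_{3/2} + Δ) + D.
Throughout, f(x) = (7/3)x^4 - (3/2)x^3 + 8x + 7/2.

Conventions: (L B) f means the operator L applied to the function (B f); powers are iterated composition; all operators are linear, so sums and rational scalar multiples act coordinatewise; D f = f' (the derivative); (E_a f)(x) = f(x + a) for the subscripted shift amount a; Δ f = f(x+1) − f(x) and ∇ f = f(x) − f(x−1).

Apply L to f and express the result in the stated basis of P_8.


the image equals g(x) = (7/6)x^4 + (505/36)x^3 + (5/72)x^2 + (8263/1296)x + 28831/1944

E_{3/2} f = (7/3)x^4 + (25/2)x^3 + (99/4)x^2 + (235/8)x + 89/4
E_{-4/3} E_{3/2} f = (7/3)x^4 + (1/18)x^3 - (13/36)x^2 + (5131/648)x + 4693/972
Δ f = (28/3)x^3 + (19/2)x^2 + (29/6)x + 53/6
(E_{-4/3} E_{3/2} + Δ) f = (7/3)x^4 + (169/18)x^3 + (329/36)x^2 + (8263/648)x + 13279/972
((1/2)(E_{-4/3} E_{3/2} + Δ)) f = (7/6)x^4 + (169/36)x^3 + (329/72)x^2 + (8263/1296)x + 13279/1944
D f = (28/3)x^3 - (9/2)x^2 + 8
((1/2)(E_{-4/3} E_{3/2} + Δ) + D) f = (7/6)x^4 + (505/36)x^3 + (5/72)x^2 + (8263/1296)x + 28831/1944


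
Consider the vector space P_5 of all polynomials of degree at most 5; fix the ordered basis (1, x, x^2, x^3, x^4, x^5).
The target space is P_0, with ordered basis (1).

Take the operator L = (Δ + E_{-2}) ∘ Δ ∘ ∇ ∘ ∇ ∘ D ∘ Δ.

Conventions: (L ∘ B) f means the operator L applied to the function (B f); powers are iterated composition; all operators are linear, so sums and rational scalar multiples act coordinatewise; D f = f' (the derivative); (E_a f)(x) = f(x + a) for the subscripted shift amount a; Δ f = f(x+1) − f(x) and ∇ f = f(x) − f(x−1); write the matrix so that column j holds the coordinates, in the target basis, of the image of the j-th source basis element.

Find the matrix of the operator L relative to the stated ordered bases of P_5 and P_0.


the matrix is [[0, 0, 0, 0, 0, 120]] (rows listed top to bottom)

image of 1: 0
image of x: 0
image of x^2: 0
image of x^3: 0
image of x^4: 0
image of x^5: 120
each image's coordinates form column j of the matrix


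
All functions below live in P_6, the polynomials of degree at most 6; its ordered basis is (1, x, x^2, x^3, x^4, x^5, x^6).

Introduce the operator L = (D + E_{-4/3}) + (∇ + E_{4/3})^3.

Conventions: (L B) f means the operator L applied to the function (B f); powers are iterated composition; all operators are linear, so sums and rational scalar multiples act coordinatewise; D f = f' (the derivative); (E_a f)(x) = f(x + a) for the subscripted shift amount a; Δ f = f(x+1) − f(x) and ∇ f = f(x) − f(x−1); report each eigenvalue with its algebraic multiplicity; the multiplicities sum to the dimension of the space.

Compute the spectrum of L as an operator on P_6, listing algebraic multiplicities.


λ = 2 (multiplicity 7)

image of 1: 2
image of x: 2x + 20/3
image of x^2: 2x^2 + (40/3)x + 331/9
image of x^3: 2x^3 + 20x^2 + (331/3)x + 3149/27
image of x^4: 2x^4 + (80/3)x^3 + (662/3)x^2 + (12596/27)x + 29299/81
image of x^5: 2x^5 + (100/3)x^4 + (3310/9)x^3 + (31490/27)x^2 + (146495/81)x + 376157/243
image of x^6: 2x^6 + 40x^5 + (1655/3)x^4 + (62980/27)x^3 + (146495/27)x^2 + (752314/81)x + 3348451/729
the matrix is upper triangular; its diagonal is (2, 2, 2, 2, 2, 2, 2)
for a triangular matrix the eigenvalues are the diagonal entries, with algebraic multiplicity their repetition count


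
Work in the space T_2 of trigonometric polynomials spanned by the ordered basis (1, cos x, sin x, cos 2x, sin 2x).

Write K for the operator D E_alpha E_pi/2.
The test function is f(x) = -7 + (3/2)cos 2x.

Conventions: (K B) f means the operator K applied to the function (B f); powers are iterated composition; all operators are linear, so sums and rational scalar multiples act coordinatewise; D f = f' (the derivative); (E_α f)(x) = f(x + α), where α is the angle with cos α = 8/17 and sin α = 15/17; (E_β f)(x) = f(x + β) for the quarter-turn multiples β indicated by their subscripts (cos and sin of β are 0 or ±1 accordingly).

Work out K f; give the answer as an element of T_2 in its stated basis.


E_pi/2 f = -7 - (3/2)cos 2x
E_alpha E_pi/2 f = -7 + (483/578)cos 2x + (360/289)sin 2x
D E_alpha E_pi/2 f = (720/289)cos 2x - (483/289)sin 2x

the result is g(x) = (720/289)cos 2x - (483/289)sin 2x


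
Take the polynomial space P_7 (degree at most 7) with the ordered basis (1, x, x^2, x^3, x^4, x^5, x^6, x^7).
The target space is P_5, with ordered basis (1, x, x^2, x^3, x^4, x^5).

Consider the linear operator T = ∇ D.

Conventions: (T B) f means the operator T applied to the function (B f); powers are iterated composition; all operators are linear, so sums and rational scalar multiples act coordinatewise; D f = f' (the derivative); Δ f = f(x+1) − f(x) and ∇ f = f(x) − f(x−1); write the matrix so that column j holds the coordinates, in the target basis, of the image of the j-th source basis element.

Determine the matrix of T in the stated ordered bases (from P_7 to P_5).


the matrix is [[0, 0, 2, -3, 4, -5, 6, -7]; [0, 0, 0, 6, -12, 20, -30, 42]; [0, 0, 0, 0, 12, -30, 60, -105]; [0, 0, 0, 0, 0, 20, -60, 140]; [0, 0, 0, 0, 0, 0, 30, -105]; [0, 0, 0, 0, 0, 0, 0, 42]] (rows listed top to bottom)

image of 1: 0
image of x: 0
image of x^2: 2
image of x^3: 6x - 3
image of x^4: 12x^2 - 12x + 4
image of x^5: 20x^3 - 30x^2 + 20x - 5
image of x^6: 30x^4 - 60x^3 + 60x^2 - 30x + 6
image of x^7: 42x^5 - 105x^4 + 140x^3 - 105x^2 + 42x - 7
each image's coordinates form column j of the matrix


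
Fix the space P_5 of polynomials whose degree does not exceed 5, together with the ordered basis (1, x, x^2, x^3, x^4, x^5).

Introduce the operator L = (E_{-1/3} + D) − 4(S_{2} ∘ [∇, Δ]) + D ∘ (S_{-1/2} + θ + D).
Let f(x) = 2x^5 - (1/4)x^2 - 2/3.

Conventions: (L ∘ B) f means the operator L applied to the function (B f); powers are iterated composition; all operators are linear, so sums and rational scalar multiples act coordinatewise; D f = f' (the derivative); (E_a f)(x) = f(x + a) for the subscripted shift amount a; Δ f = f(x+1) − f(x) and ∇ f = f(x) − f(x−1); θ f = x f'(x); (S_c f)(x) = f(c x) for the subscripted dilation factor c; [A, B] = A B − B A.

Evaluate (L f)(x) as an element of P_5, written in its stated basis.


g(x) = 2x^5 + (2705/48)x^4 + (380/9)x^3 - (107/108)x^2 - (865/648)x - 1169/972

E_{-1/3} f = 2x^5 - (10/3)x^4 + (20/9)x^3 - (107/108)x^2 + (47/162)x - 683/972
D f = 10x^4 - (1/2)x
(E_{-1/3} + D) f = 2x^5 + (20/3)x^4 + (20/9)x^3 - (107/108)x^2 - (17/81)x - 683/972
Δ f = 10x^4 + 20x^3 + 20x^2 + (19/2)x + 7/4
∇ Δ f = 40x^3 + 20x - 1/2
∇ f = 10x^4 - 20x^3 + 20x^2 - (21/2)x + 9/4
Δ ∇ f = 40x^3 + 20x - 1/2
[∇, Δ] f = 0
S_{2} [∇, Δ] f = 0
(-4(S_{2} ∘ [∇, Δ])) f = 0
S_{-1/2} f = -(1/16)x^5 - (1/16)x^2 - 2/3
θ f = 10x^5 - (1/2)x^2
D f = 10x^4 - (1/2)x
(S_{-1/2} + θ + D) f = (159/16)x^5 + 10x^4 - (9/16)x^2 - (1/2)x - 2/3
D (S_{-1/2} + θ + D) f = (795/16)x^4 + 40x^3 - (9/8)x - 1/2
((E_{-1/3} + D) − 4(S_{2} ∘ [∇, Δ]) + D ∘ (S_{-1/2} + θ + D)) f = 2x^5 + (2705/48)x^4 + (380/9)x^3 - (107/108)x^2 - (865/648)x - 1169/972


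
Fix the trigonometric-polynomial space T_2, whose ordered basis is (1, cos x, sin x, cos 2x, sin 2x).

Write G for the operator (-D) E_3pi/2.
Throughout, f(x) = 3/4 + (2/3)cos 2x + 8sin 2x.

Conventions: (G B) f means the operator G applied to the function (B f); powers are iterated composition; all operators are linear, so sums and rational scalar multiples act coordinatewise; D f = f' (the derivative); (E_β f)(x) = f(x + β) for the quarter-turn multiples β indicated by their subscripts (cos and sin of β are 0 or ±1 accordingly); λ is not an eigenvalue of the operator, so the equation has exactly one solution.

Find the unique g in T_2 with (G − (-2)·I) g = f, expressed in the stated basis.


write g with unknown coordinates in the stated basis and equate coefficients in (G − (-2)·I) g = f
solving from the highest basis element down gives g = 3/8 - (11/6)cos 2x + (13/6)sin 2x
check: G g = (13/3)cos 2x + (11/3)sin 2x
so G g − (-2)·g = 3/4 + (2/3)cos 2x + 8sin 2x = f ✓

g(x) = 3/8 - (11/6)cos 2x + (13/6)sin 2x


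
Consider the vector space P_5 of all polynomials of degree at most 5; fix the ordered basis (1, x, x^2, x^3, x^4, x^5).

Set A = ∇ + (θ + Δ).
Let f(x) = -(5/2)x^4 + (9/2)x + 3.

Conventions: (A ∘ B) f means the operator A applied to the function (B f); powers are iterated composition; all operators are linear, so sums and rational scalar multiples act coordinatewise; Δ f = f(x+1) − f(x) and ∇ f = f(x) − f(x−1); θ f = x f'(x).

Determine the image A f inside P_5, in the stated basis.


the image equals g(x) = -10x^4 - 20x^3 - (31/2)x + 9

∇ f = -10x^3 + 15x^2 - 10x + 7
θ f = -10x^4 + (9/2)x
Δ f = -10x^3 - 15x^2 - 10x + 2
(θ + Δ) f = -10x^4 - 10x^3 - 15x^2 - (11/2)x + 2
(∇ + (θ + Δ)) f = -10x^4 - 20x^3 - (31/2)x + 9


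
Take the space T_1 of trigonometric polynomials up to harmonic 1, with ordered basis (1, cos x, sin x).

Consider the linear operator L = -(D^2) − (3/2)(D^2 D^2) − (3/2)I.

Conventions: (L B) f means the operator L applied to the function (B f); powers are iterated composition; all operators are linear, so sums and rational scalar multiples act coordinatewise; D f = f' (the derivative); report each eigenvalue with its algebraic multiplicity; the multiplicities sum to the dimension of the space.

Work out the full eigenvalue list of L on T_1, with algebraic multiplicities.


image of 1: -3/2
image of cos x: -2cos x
image of sin x: -2sin x
the matrix is diagonal; its diagonal is (-3/2, -2, -2)
for a triangular matrix the eigenvalues are the diagonal entries, with algebraic multiplicity their repetition count

λ = -2 (multiplicity 2), λ = -3/2 (multiplicity 1)


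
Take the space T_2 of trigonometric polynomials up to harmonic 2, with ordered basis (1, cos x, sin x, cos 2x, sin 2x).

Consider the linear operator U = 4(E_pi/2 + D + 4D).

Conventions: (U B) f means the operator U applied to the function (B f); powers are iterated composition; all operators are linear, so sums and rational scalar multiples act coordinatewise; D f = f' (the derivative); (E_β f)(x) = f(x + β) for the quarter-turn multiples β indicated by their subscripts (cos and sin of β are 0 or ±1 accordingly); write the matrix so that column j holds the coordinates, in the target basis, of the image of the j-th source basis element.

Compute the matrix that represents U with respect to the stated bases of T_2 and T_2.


image of 1: 4
image of cos x: -24sin x
image of sin x: 24cos x
image of cos 2x: -4cos 2x - 40sin 2x
image of sin 2x: 40cos 2x - 4sin 2x
each image's coordinates form column j of the matrix

the matrix is [[4, 0, 0, 0, 0]; [0, 0, 24, 0, 0]; [0, -24, 0, 0, 0]; [0, 0, 0, -4, 40]; [0, 0, 0, -40, -4]] (rows listed top to bottom)


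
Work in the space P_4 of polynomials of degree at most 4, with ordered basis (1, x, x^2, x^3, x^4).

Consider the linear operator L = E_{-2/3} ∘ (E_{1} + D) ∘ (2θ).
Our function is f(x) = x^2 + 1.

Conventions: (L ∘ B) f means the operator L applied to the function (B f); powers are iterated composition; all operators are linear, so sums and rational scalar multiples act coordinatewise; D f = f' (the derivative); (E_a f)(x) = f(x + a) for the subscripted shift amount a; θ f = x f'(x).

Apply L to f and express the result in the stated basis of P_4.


g(x) = 4x^2 + (32/3)x - 44/9

θ f = 2x^2
(2θ) f = 4x^2
E_{1} (2θ) f = 4x^2 + 8x + 4
D (2θ) f = 8x
(E_{1} + D) (2θ) f = 4x^2 + 16x + 4
E_{-2/3} (E_{1} + D) (2θ) f = 4x^2 + (32/3)x - 44/9


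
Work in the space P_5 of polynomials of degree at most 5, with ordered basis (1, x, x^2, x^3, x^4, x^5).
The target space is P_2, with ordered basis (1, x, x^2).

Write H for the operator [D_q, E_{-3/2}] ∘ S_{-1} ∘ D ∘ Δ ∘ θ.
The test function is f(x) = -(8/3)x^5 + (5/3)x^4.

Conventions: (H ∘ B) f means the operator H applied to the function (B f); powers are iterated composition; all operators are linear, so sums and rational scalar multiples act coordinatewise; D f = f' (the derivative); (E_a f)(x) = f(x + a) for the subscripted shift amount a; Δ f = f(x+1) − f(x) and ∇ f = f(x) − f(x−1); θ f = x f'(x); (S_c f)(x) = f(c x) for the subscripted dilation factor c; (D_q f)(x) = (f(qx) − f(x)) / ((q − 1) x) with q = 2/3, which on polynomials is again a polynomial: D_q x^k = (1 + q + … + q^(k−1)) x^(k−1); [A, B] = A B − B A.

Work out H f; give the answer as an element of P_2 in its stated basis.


g(x) = -(2800/9)x + 2080/3

θ f = -(40/3)x^5 + (20/3)x^4
Δ θ f = -(200/3)x^4 - (320/3)x^3 - (280/3)x^2 - 40x - 20/3
D (Δ ∘ θ) f = -(800/3)x^3 - 320x^2 - (560/3)x - 40
S_{-1} D (Δ ∘ θ) f = (800/3)x^3 - 320x^2 + (560/3)x - 40
E_{-3/2} (S_{-1} ∘ D) (Δ ∘ θ) f = (800/3)x^3 - 1520x^2 + (8840/3)x - 1940
D_q E_{-3/2} (S_{-1} ∘ D) (Δ ∘ θ) f = (15200/27)x^2 - (7600/3)x + 8840/3
D_q (S_{-1} ∘ D) (Δ ∘ θ) f = (15200/27)x^2 - (1600/3)x + 560/3
E_{-3/2} D_q (S_{-1} ∘ D) (Δ ∘ θ) f = (15200/27)x^2 - (20000/9)x + 6760/3
[D_q, E_{-3/2}] (S_{-1} ∘ D) (Δ ∘ θ) f = -(2800/9)x + 2080/3


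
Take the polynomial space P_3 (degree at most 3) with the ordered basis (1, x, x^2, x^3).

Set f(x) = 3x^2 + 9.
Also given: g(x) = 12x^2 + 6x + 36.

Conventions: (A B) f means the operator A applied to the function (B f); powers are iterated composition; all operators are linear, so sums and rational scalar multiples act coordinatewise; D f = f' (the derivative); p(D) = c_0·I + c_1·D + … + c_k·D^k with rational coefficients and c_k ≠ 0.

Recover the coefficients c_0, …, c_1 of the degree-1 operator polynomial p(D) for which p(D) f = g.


p(D) = 4·I + D, i.e. c_0 = 4, c_1 = 1

D^0 f = 3x^2 + 9
D^1 f = 6x
matching coefficients of g against c_0 f + c_1 Df + … from the top degree down determines the c_i
solution: c_0 = 4, c_1 = 1


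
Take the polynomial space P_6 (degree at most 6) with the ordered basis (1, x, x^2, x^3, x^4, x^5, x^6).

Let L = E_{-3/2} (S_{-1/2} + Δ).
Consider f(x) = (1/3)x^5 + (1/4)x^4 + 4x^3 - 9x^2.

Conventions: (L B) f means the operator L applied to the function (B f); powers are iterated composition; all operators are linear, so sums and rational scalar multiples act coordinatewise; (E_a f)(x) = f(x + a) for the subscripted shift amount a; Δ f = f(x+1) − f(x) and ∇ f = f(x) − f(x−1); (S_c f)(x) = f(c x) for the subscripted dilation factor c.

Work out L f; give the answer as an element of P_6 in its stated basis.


the result is g(x) = -(1/96)x^5 + (169/96)x^4 - (1247/192)x^3 + (979/48)x^2 - (67865/1536)x + 44627/1536

S_{-1/2} f = -(1/96)x^5 + (1/64)x^4 - (1/2)x^3 - (9/4)x^2
Δ f = (5/3)x^4 + (13/3)x^3 + (101/6)x^2 - (10/3)x - 53/12
(S_{-1/2} + Δ) f = -(1/96)x^5 + (323/192)x^4 + (23/6)x^3 + (175/12)x^2 - (10/3)x - 53/12
E_{-3/2} (S_{-1/2} + Δ) f = -(1/96)x^5 + (169/96)x^4 - (1247/192)x^3 + (979/48)x^2 - (67865/1536)x + 44627/1536


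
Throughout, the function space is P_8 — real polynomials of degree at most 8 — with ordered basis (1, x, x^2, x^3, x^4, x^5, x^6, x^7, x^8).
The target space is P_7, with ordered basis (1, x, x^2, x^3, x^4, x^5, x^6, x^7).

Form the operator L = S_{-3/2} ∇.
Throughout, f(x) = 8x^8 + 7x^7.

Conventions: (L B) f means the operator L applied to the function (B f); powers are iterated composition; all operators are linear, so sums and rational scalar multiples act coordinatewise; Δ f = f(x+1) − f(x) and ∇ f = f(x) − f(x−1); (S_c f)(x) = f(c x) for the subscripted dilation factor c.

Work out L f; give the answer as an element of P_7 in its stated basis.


g(x) = -(2187/2)x^7 - (127575/64)x^6 - (73143/32)x^5 - (25515/16)x^4 - (5481/8)x^3 - (693/4)x^2 - (45/2)x - 1

∇ f = 64x^7 - 175x^6 + 301x^5 - 315x^4 + 203x^3 - 77x^2 + 15x - 1
S_{-3/2} ∇ f = -(2187/2)x^7 - (127575/64)x^6 - (73143/32)x^5 - (25515/16)x^4 - (5481/8)x^3 - (693/4)x^2 - (45/2)x - 1


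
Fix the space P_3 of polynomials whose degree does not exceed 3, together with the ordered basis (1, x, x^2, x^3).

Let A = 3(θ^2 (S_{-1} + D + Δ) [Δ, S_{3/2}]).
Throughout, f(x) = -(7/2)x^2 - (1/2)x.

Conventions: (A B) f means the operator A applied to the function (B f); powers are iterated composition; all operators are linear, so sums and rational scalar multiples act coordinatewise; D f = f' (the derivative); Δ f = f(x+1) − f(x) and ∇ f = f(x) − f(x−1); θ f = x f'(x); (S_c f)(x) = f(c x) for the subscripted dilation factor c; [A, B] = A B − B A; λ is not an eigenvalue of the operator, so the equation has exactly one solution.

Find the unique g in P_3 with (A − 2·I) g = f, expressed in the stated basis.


write g with unknown coordinates in the stated basis and equate coefficients in (A − 2·I) g = f
solving from the highest basis element down gives g = (7/4)x^2 - (59/16)x
check: A g = -(63/8)x
so A g − 2·g = -(7/2)x^2 - (1/2)x = f ✓

the result is g(x) = (7/4)x^2 - (59/16)x


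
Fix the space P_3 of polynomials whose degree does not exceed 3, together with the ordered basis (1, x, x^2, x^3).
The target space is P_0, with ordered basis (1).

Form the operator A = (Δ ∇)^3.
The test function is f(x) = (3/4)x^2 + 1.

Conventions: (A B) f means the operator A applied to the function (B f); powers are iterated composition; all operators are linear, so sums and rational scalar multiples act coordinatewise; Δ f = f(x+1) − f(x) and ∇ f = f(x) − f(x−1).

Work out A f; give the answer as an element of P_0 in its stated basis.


∇ f = (3/2)x - 3/4
Δ ∇ f = 3/2
∇ (Δ ∇) f = 0
Δ ∇ (Δ ∇) f = 0
∇ (Δ ∇) (Δ ∇) f = 0
Δ ∇ (Δ ∇) (Δ ∇) f = 0

g(x) = 0


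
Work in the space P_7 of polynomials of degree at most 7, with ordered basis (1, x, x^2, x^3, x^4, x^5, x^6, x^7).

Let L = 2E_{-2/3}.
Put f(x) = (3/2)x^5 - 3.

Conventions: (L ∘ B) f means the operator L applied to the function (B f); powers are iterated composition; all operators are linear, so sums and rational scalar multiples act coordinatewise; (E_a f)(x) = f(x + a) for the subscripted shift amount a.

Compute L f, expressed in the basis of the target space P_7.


the result is g(x) = 3x^5 - 10x^4 + (40/3)x^3 - (80/9)x^2 + (80/27)x - 518/81

E_{-2/3} f = (3/2)x^5 - 5x^4 + (20/3)x^3 - (40/9)x^2 + (40/27)x - 259/81
(2E_{-2/3}) f = 3x^5 - 10x^4 + (40/3)x^3 - (80/9)x^2 + (80/27)x - 518/81


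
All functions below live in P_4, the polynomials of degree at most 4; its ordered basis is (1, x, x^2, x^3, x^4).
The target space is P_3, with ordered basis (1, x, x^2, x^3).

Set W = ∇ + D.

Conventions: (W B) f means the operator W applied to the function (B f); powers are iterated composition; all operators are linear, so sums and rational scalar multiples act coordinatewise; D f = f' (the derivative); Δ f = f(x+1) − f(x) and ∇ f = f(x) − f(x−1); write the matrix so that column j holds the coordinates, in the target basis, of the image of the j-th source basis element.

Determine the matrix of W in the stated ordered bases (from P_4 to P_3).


the matrix is [[0, 2, -1, 1, -1]; [0, 0, 4, -3, 4]; [0, 0, 0, 6, -6]; [0, 0, 0, 0, 8]] (rows listed top to bottom)

image of 1: 0
image of x: 2
image of x^2: 4x - 1
image of x^3: 6x^2 - 3x + 1
image of x^4: 8x^3 - 6x^2 + 4x - 1
each image's coordinates form column j of the matrix


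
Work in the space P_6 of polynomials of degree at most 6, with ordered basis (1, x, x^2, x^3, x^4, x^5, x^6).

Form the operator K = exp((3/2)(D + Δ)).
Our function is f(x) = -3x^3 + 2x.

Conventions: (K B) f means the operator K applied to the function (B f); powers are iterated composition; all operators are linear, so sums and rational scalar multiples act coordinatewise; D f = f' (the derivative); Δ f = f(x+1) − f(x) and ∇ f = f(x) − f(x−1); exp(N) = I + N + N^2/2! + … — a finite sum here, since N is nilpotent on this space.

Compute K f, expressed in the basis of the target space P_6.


order-1 term: -27x^2 - (27/2)x + 3/2
order-2 term: -81x - 81/2
order-3 term: -81
the series for exp((3/2)(D + Δ)) f terminates at order 3
exp((3/2)(D + Δ)) f = -3x^3 - 27x^2 - (185/2)x - 120

the image equals g(x) = -3x^3 - 27x^2 - (185/2)x - 120


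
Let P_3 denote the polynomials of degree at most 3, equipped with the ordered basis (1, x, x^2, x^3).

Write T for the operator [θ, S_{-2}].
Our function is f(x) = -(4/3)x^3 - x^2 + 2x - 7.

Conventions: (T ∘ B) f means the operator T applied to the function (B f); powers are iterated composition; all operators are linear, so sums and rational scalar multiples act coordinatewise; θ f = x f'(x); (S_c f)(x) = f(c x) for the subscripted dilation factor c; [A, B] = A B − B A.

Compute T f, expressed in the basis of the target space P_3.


S_{-2} f = (32/3)x^3 - 4x^2 - 4x - 7
θ S_{-2} f = 32x^3 - 8x^2 - 4x
θ f = -4x^3 - 2x^2 + 2x
S_{-2} θ f = 32x^3 - 8x^2 - 4x
[θ, S_{-2}] f = 0

the image equals g(x) = 0


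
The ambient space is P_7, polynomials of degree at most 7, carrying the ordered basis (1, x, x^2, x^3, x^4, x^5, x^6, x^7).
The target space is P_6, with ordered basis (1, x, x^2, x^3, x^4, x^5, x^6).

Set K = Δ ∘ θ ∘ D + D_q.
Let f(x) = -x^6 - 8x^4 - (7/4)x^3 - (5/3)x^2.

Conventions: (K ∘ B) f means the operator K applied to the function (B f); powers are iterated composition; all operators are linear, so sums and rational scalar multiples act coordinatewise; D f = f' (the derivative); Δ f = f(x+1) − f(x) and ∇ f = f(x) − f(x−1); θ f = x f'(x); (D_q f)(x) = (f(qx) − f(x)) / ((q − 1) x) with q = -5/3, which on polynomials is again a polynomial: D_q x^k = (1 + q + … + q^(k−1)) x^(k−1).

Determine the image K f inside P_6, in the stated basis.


D f = -6x^5 - 32x^3 - (21/4)x^2 - (10/3)x
θ D f = -30x^5 - 96x^3 - (21/2)x^2 - (10/3)x
Δ θ D f = -150x^4 - 300x^3 - 588x^2 - 459x - 839/6
D_q f = (1862/243)x^5 + (544/27)x^3 - (133/36)x^2 + (10/9)x
(Δ ∘ θ ∘ D + D_q) f = (1862/243)x^5 - 150x^4 - (7556/27)x^3 - (21301/36)x^2 - (4121/9)x - 839/6

g(x) = (1862/243)x^5 - 150x^4 - (7556/27)x^3 - (21301/36)x^2 - (4121/9)x - 839/6


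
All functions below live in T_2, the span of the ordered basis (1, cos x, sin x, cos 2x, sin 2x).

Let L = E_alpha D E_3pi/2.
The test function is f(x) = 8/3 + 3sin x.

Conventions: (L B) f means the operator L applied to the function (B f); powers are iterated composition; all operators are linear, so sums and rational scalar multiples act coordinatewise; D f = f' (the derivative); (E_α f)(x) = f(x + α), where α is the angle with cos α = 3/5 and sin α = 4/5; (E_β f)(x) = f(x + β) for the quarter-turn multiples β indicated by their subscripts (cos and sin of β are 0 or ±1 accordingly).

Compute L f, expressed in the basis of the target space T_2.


the image equals g(x) = (12/5)cos x + (9/5)sin x

E_3pi/2 f = 8/3 - 3cos x
D E_3pi/2 f = 3sin x
E_alpha D E_3pi/2 f = (12/5)cos x + (9/5)sin x


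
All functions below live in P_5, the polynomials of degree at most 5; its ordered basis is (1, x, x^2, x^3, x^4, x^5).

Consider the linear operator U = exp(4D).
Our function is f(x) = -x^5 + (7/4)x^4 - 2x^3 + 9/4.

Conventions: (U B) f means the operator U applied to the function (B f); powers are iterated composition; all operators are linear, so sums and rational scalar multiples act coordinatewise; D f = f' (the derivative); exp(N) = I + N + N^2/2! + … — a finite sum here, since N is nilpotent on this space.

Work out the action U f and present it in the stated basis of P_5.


g(x) = -x^5 - (73/4)x^4 - 134x^3 - 496x^2 - 928x - 2807/4

order-1 term: -20x^4 + 28x^3 - 24x^2
order-2 term: -160x^3 + 168x^2 - 96x
order-3 term: -640x^2 + 448x - 128
order-4 term: -1280x + 448
order-5 term: -1024
the series for exp(4D) f terminates at order 5
exp(4D) f = -x^5 - (73/4)x^4 - 134x^3 - 496x^2 - 928x - 2807/4


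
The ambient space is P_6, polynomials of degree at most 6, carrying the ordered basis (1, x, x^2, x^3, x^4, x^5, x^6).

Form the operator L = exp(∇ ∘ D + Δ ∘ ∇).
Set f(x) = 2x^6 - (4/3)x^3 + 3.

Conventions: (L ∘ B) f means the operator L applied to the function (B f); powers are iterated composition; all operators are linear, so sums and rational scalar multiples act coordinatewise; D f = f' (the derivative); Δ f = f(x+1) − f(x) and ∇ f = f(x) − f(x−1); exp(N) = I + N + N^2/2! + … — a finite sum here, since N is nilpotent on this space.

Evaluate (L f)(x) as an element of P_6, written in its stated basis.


g(x) = 2x^6 + 120x^4 - (364/3)x^3 + 1620x^2 - 1516x + 2843

order-1 term: 120x^4 - 120x^3 + 180x^2 - 76x + 20
order-2 term: 1440x^2 - 1440x + 900
order-3 term: 1920
the series for exp(∇ ∘ D + Δ ∘ ∇) f terminates at order 3
exp(∇ ∘ D + Δ ∘ ∇) f = 2x^6 + 120x^4 - (364/3)x^3 + 1620x^2 - 1516x + 2843


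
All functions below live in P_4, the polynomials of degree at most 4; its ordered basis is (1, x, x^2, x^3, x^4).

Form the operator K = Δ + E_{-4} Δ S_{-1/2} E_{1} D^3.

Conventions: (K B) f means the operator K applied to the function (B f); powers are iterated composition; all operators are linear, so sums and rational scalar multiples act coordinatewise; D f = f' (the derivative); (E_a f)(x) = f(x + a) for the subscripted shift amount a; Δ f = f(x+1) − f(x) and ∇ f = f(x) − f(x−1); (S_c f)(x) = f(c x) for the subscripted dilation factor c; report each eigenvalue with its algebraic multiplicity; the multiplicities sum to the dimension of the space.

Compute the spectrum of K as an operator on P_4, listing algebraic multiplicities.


image of 1: 0
image of x: 1
image of x^2: 2x + 1
image of x^3: 3x^2 + 3x + 1
image of x^4: 4x^3 + 6x^2 + 4x - 11
the matrix is upper triangular; its diagonal is (0, 0, 0, 0, 0)
for a triangular matrix the eigenvalues are the diagonal entries, with algebraic multiplicity their repetition count

λ = 0 (multiplicity 5)


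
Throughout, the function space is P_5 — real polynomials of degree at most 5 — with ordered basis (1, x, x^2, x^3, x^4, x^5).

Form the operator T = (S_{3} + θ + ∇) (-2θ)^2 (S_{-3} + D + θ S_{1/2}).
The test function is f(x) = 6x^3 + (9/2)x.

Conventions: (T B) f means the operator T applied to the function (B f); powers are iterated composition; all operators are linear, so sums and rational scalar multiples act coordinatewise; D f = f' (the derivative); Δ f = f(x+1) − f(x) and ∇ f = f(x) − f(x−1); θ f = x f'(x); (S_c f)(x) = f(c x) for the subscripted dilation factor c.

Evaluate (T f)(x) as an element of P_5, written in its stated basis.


g(x) = -172530x^3 - 14085x^2 + 17649x - 6084

S_{-3} f = -162x^3 - (27/2)x
D f = 18x^2 + 9/2
S_{1/2} f = (3/4)x^3 + (9/4)x
θ S_{1/2} f = (9/4)x^3 + (9/4)x
(S_{-3} + D + θ S_{1/2}) f = -(639/4)x^3 + 18x^2 - (45/4)x + 9/2
θ (S_{-3} + D + θ S_{1/2}) f = -(1917/4)x^3 + 36x^2 - (45/4)x
(-2θ) (S_{-3} + D + θ S_{1/2}) f = (1917/2)x^3 - 72x^2 + (45/2)x
θ (-2θ) (S_{-3} + D + θ S_{1/2}) f = (5751/2)x^3 - 144x^2 + (45/2)x
(-2θ) (-2θ) (S_{-3} + D + θ S_{1/2}) f = -5751x^3 + 288x^2 - 45x
S_{3} (-2θ)^2 (S_{-3} + D + θ S_{1/2}) f = -155277x^3 + 2592x^2 - 135x
θ (-2θ)^2 (S_{-3} + D + θ S_{1/2}) f = -17253x^3 + 576x^2 - 45x
∇ (-2θ)^2 (S_{-3} + D + θ S_{1/2}) f = -17253x^2 + 17829x - 6084
(S_{3} + θ + ∇) (-2θ)^2 (S_{-3} + D + θ S_{1/2}) f = -172530x^3 - 14085x^2 + 17649x - 6084


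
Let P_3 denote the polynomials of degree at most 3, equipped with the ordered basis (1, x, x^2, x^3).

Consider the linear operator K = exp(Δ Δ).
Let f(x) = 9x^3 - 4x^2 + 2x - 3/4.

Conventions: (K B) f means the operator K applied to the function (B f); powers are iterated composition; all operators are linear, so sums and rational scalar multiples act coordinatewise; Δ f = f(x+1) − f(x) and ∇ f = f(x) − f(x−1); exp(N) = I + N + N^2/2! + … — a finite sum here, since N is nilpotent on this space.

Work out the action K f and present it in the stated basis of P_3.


the image equals g(x) = 9x^3 - 4x^2 + 56x + 181/4

order-1 term: 54x + 46
the series for exp(Δ Δ) f terminates at order 1
exp(Δ Δ) f = 9x^3 - 4x^2 + 56x + 181/4


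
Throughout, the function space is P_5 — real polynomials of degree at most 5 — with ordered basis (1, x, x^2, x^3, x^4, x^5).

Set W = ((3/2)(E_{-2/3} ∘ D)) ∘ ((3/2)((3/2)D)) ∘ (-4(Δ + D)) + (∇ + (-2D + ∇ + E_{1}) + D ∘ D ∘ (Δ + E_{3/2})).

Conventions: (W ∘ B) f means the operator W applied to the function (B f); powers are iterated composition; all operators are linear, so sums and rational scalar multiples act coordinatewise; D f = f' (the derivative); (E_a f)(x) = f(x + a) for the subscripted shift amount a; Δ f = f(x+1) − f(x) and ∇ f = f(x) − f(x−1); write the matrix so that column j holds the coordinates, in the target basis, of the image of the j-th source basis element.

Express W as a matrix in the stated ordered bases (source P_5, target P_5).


image of 1: 1
image of x: x + 1
image of x^2: x^2 + 2x + 1
image of x^3: x^3 + 3x^2 + 3x - 144
image of x^4: x^4 + 4x^3 + 6x^2 - 576x + 308
image of x^5: x^5 + 5x^4 + 10x^3 - 1440x^2 + 1540x - 719/2
each image's coordinates form column j of the matrix

the matrix is [[1, 1, 1, -144, 308, -719/2]; [0, 1, 2, 3, -576, 1540]; [0, 0, 1, 3, 6, -1440]; [0, 0, 0, 1, 4, 10]; [0, 0, 0, 0, 1, 5]; [0, 0, 0, 0, 0, 1]] (rows listed top to bottom)


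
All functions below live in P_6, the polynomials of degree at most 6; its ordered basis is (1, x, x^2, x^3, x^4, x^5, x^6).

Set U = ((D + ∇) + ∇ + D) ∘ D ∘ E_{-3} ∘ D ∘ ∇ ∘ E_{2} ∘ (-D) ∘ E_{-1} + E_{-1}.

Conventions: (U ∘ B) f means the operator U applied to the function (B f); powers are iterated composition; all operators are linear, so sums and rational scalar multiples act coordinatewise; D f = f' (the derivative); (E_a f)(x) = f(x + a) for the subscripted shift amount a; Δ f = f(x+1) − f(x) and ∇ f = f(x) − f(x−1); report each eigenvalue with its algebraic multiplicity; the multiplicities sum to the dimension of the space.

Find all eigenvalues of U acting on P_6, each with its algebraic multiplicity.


image of 1: 1
image of x: x - 1
image of x^2: x^2 - 2x + 1
image of x^3: x^3 - 3x^2 + 3x - 1
image of x^4: x^4 - 4x^3 + 6x^2 - 4x + 1
image of x^5: x^5 - 5x^4 + 10x^3 - 10x^2 + 5x - 481
image of x^6: x^6 - 6x^5 + 15x^4 - 20x^3 + 15x^2 - 2886x + 7921
the matrix is upper triangular; its diagonal is (1, 1, 1, 1, 1, 1, 1)
for a triangular matrix the eigenvalues are the diagonal entries, with algebraic multiplicity their repetition count

λ = 1 (multiplicity 7)
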